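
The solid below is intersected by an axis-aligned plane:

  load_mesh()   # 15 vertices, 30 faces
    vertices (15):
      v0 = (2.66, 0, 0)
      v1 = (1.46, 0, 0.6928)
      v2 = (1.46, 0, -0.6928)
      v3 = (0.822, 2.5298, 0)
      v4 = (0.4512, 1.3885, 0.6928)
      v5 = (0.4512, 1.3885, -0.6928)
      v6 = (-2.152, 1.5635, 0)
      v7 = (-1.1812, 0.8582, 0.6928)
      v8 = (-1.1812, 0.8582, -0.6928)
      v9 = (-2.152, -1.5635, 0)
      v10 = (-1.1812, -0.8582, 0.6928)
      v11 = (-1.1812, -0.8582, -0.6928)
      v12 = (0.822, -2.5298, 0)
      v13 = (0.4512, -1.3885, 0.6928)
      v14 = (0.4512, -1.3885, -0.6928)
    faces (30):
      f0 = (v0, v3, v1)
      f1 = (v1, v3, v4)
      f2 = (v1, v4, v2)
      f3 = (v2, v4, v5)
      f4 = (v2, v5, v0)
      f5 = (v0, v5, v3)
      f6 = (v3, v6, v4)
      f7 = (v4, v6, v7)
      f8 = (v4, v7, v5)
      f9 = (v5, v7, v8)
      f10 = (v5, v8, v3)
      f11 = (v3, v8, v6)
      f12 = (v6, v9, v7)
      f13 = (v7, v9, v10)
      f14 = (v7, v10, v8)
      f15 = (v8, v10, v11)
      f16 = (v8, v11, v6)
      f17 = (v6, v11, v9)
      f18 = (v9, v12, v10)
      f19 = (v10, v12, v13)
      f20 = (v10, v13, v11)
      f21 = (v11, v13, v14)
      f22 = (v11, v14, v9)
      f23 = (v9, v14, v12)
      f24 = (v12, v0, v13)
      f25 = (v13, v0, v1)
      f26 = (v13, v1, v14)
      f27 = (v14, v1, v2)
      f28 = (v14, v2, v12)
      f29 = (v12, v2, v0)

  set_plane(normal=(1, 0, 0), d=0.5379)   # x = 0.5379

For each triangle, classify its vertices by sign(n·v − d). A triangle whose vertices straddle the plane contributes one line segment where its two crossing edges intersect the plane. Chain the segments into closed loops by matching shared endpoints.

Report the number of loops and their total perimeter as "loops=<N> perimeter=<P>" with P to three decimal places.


Straddling triangles (16 of 30):
  (v1,v3,v4) [++-] → (0.5379, 1.65536, 0.53081)–(0.5379, 1.26917, 0.6928)  len=0.4188
  (v1,v4,v2) [+-+] → (0.5379, 1.26917, 0.6928)–(0.5379, 1.26917, 0.573716)  len=0.1191
  (v2,v4,v5) [+--] → (0.5379, 1.26917, 0.573716)–(0.5379, 1.26917, -0.6928)  len=1.2665
  (v2,v5,v0) [+-+] → (0.5379, 1.26917, -0.6928)–(0.5379, 1.334, -0.665606)  len=0.0703
  (v0,v5,v3) [+-+] → (0.5379, 1.334, -0.665606)–(0.5379, 1.65536, -0.53081)  len=0.3485
  (v3,v6,v4) [+--] → (0.5379, 2.43749, 0)–(0.5379, 1.65536, 0.53081)  len=0.9452
  (v5,v8,v3) [--+] → (0.5379, 2.29273, -0.098255)–(0.5379, 1.65536, -0.53081)  len=0.7703
  (v3,v8,v6) [+--] → (0.5379, 2.29273, -0.098255)–(0.5379, 2.43749, 0)  len=0.1750
  (v9,v12,v10) [-+-] → (0.5379, -2.43749, 0)–(0.5379, -2.29273, 0.098255)  len=0.1750
  (v10,v12,v13) [-+-] → (0.5379, -2.29273, 0.098255)–(0.5379, -1.65536, 0.53081)  len=0.7703
  (v9,v14,v12) [--+] → (0.5379, -1.65536, -0.53081)–(0.5379, -2.43749, 0)  len=0.9452
  (v12,v0,v13) [++-] → (0.5379, -1.334, 0.665606)–(0.5379, -1.65536, 0.53081)  len=0.3485
  (v13,v0,v1) [-++] → (0.5379, -1.334, 0.665606)–(0.5379, -1.26917, 0.6928)  len=0.0703
  (v13,v1,v14) [-+-] → (0.5379, -1.26917, 0.6928)–(0.5379, -1.26917, -0.573716)  len=1.2665
  (v14,v1,v2) [-++] → (0.5379, -1.26917, -0.573716)–(0.5379, -1.26917, -0.6928)  len=0.1191
  (v14,v2,v12) [-++] → (0.5379, -1.26917, -0.6928)–(0.5379, -1.65536, -0.53081)  len=0.4188

Chained into 2 loop(s):
  loop 1: 8 segments, perimeter = 4.1137
  loop 2: 8 segments, perimeter = 4.1137
Total perimeter = 8.227

loops=2 perimeter=8.227


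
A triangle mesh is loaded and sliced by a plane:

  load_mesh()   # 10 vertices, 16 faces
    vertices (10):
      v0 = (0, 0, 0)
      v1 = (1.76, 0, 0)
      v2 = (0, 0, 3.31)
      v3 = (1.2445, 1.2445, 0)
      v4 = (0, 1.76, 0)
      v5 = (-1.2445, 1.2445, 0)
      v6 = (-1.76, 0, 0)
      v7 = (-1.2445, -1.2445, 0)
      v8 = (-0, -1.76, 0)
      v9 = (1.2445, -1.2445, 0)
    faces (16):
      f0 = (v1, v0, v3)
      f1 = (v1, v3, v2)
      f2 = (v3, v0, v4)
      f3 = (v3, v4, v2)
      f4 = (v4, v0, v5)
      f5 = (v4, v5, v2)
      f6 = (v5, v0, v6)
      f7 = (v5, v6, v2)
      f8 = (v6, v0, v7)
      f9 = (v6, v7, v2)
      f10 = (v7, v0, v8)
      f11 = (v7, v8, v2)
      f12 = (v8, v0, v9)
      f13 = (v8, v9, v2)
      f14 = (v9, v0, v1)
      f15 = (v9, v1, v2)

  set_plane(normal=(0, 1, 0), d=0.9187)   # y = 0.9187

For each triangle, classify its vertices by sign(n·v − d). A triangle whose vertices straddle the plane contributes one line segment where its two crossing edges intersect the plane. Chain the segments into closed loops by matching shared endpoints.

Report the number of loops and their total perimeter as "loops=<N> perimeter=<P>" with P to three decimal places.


loops=1 perimeter=7.051

Straddling triangles (8 of 16):
  (v1,v0,v3) [--+] → (0.9187, 0.9187, 0)–(1.37945, 0.9187, 0)  len=0.4608
  (v1,v3,v2) [-+-] → (1.37945, 0.9187, 0)–(0.9187, 0.9187, 0.866531)  len=0.9814
  (v3,v0,v4) [+-+] → (0.9187, 0.9187, 0)–(0, 0.9187, 0)  len=0.9187
  (v3,v4,v2) [++-] → (0, 0.9187, 1.58222)–(0.9187, 0.9187, 0.866531)  len=1.1646
  (v4,v0,v5) [+-+] → (0, 0.9187, 0)–(-0.9187, 0.9187, 0)  len=0.9187
  (v4,v5,v2) [++-] → (-0.9187, 0.9187, 0.866531)–(0, 0.9187, 1.58222)  len=1.1646
  (v5,v0,v6) [+--] → (-0.9187, 0.9187, 0)–(-1.37945, 0.9187, 0)  len=0.4608
  (v5,v6,v2) [+--] → (-1.37945, 0.9187, 0)–(-0.9187, 0.9187, 0.866531)  len=0.9814

Chained into 1 loop(s):
  loop 1: 8 segments, perimeter = 7.0509
Total perimeter = 7.051


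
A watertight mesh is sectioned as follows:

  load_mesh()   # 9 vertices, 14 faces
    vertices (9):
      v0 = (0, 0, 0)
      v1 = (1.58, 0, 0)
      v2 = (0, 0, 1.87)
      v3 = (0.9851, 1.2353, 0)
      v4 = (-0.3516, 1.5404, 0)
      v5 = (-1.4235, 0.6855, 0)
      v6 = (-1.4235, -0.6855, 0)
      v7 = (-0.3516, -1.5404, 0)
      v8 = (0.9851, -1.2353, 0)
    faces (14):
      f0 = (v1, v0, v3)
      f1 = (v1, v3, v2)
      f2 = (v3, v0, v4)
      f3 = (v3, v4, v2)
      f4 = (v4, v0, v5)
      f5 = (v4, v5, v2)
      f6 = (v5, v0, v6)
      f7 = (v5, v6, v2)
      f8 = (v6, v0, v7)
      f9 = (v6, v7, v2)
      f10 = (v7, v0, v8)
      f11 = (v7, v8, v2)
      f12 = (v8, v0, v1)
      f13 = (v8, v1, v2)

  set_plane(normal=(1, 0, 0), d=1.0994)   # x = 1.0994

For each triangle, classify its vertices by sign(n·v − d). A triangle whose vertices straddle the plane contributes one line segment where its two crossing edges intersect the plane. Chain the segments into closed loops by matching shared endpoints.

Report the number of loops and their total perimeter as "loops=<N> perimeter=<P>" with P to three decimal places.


loops=1 perimeter=4.293

Straddling triangles (4 of 14):
  (v1,v0,v3) [+--] → (1.0994, 0, 0)–(1.0994, 0.997958, 0)  len=0.9980
  (v1,v3,v2) [+--] → (1.0994, 0.997958, 0)–(1.0994, 0, 0.568811)  len=1.1487
  (v8,v0,v1) [--+] → (1.0994, 0, 0)–(1.0994, -0.997958, 0)  len=0.9980
  (v8,v1,v2) [-+-] → (1.0994, -0.997958, 0)–(1.0994, 0, 0.568811)  len=1.1487

Chained into 1 loop(s):
  loop 1: 4 segments, perimeter = 4.2933
Total perimeter = 4.293


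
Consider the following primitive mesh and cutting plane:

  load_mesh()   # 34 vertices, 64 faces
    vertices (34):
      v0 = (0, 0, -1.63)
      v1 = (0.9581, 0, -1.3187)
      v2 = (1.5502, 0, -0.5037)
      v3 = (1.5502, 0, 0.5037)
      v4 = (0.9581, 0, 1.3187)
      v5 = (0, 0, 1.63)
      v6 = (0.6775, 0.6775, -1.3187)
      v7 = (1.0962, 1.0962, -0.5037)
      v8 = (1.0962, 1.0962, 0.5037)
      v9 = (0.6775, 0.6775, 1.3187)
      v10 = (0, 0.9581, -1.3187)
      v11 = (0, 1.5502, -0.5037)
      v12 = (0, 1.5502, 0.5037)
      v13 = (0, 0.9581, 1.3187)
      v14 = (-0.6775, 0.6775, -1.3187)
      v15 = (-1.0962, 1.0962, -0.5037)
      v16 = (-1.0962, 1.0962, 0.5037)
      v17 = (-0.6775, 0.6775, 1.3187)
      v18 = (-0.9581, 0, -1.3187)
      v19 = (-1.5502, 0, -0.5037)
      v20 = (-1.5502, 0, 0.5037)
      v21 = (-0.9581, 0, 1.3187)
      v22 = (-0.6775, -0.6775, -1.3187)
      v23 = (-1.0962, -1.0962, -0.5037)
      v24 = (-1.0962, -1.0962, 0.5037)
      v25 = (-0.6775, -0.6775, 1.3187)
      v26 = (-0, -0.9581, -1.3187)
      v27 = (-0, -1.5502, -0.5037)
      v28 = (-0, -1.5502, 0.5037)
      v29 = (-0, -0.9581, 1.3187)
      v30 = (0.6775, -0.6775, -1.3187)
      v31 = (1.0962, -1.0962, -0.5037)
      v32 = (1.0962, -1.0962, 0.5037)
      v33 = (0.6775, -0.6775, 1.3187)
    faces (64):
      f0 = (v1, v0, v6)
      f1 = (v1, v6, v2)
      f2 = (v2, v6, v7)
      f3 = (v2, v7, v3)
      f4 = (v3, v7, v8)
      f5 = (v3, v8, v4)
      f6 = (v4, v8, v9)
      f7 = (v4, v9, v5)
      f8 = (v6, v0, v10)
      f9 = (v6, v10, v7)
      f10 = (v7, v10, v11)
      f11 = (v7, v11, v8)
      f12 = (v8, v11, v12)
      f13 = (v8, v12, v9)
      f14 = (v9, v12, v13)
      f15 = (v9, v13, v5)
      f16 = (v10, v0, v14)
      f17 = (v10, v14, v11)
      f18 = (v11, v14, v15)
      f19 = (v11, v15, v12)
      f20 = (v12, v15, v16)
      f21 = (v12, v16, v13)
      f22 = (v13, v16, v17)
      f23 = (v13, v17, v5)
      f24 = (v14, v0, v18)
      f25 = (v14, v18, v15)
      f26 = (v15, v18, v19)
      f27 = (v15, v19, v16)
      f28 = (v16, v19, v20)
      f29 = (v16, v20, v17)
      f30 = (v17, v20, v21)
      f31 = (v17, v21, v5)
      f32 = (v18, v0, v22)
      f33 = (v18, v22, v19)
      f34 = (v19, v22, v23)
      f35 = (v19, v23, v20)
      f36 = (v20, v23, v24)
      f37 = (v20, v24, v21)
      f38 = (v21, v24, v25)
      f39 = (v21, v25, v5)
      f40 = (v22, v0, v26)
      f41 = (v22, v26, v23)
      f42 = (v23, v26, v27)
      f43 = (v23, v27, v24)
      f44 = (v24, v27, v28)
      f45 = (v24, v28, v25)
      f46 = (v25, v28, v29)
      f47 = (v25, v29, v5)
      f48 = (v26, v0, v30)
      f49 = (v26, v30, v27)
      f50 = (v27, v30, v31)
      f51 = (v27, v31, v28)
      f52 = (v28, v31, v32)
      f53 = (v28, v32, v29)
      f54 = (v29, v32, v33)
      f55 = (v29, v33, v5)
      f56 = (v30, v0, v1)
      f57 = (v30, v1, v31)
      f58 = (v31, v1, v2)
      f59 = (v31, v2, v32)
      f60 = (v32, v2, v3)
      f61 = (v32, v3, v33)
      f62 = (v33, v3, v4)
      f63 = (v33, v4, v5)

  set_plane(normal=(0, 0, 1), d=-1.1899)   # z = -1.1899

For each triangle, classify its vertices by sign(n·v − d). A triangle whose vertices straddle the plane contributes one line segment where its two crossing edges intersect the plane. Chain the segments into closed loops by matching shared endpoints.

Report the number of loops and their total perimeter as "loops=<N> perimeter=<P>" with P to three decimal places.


Straddling triangles (16 of 64):
  (v1,v6,v2) [--+] → (0.815419, 0.57043, -1.1899)–(1.05167, 0, -1.1899)  len=0.6174
  (v2,v6,v7) [+-+] → (0.815419, 0.57043, -1.1899)–(0.74367, 0.74367, -1.1899)  len=0.1875
  (v6,v10,v7) [--+] → (0.17324, 0.979925, -1.1899)–(0.74367, 0.74367, -1.1899)  len=0.6174
  (v7,v10,v11) [+-+] → (0.17324, 0.979925, -1.1899)–(0, 1.05167, -1.1899)  len=0.1875
  (v10,v14,v11) [--+] → (-0.57043, 0.815419, -1.1899)–(0, 1.05167, -1.1899)  len=0.6174
  (v11,v14,v15) [+-+] → (-0.57043, 0.815419, -1.1899)–(-0.74367, 0.74367, -1.1899)  len=0.1875
  (v14,v18,v15) [--+] → (-0.979925, 0.17324, -1.1899)–(-0.74367, 0.74367, -1.1899)  len=0.6174
  (v15,v18,v19) [+-+] → (-0.979925, 0.17324, -1.1899)–(-1.05167, 0, -1.1899)  len=0.1875
  (v18,v22,v19) [--+] → (-0.815419, -0.57043, -1.1899)–(-1.05167, 0, -1.1899)  len=0.6174
  (v19,v22,v23) [+-+] → (-0.815419, -0.57043, -1.1899)–(-0.74367, -0.74367, -1.1899)  len=0.1875
  (v22,v26,v23) [--+] → (-0.17324, -0.979925, -1.1899)–(-0.74367, -0.74367, -1.1899)  len=0.6174
  (v23,v26,v27) [+-+] → (-0.17324, -0.979925, -1.1899)–(0, -1.05167, -1.1899)  len=0.1875
  (v26,v30,v27) [--+] → (0.57043, -0.815419, -1.1899)–(0, -1.05167, -1.1899)  len=0.6174
  (v27,v30,v31) [+-+] → (0.57043, -0.815419, -1.1899)–(0.74367, -0.74367, -1.1899)  len=0.1875
  (v30,v1,v31) [--+] → (0.979925, -0.17324, -1.1899)–(0.74367, -0.74367, -1.1899)  len=0.6174
  (v31,v1,v2) [+-+] → (0.979925, -0.17324, -1.1899)–(1.05167, 0, -1.1899)  len=0.1875

Chained into 1 loop(s):
  loop 1: 16 segments, perimeter = 6.4394
Total perimeter = 6.439

loops=1 perimeter=6.439


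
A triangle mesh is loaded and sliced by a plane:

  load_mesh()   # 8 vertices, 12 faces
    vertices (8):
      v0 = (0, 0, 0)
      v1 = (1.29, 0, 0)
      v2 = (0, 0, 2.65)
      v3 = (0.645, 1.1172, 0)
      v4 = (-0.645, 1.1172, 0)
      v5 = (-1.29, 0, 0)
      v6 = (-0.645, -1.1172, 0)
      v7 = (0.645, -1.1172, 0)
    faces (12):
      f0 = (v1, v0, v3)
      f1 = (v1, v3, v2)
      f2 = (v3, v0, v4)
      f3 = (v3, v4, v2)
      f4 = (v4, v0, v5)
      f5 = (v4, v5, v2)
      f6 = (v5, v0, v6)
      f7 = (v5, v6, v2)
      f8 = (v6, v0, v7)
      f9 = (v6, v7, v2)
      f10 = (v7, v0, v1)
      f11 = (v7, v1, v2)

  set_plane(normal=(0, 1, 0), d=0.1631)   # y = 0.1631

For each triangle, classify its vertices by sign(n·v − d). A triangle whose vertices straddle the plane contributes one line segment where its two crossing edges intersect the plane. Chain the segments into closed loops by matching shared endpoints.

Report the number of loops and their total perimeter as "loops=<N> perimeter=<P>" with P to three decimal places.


Straddling triangles (6 of 12):
  (v1,v0,v3) [--+] → (0.0941635, 0.1631, 0)–(1.19584, 0.1631, 0)  len=1.1017
  (v1,v3,v2) [-+-] → (1.19584, 0.1631, 0)–(0.0941635, 0.1631, 2.26313)  len=2.5170
  (v3,v0,v4) [+-+] → (0.0941635, 0.1631, 0)–(-0.0941635, 0.1631, 0)  len=0.1883
  (v3,v4,v2) [++-] → (-0.0941635, 0.1631, 2.26313)–(0.0941635, 0.1631, 2.26313)  len=0.1883
  (v4,v0,v5) [+--] → (-0.0941635, 0.1631, 0)–(-1.19584, 0.1631, 0)  len=1.1017
  (v4,v5,v2) [+--] → (-1.19584, 0.1631, 0)–(-0.0941635, 0.1631, 2.26313)  len=2.5170

Chained into 1 loop(s):
  loop 1: 6 segments, perimeter = 7.6141
Total perimeter = 7.614

loops=1 perimeter=7.614


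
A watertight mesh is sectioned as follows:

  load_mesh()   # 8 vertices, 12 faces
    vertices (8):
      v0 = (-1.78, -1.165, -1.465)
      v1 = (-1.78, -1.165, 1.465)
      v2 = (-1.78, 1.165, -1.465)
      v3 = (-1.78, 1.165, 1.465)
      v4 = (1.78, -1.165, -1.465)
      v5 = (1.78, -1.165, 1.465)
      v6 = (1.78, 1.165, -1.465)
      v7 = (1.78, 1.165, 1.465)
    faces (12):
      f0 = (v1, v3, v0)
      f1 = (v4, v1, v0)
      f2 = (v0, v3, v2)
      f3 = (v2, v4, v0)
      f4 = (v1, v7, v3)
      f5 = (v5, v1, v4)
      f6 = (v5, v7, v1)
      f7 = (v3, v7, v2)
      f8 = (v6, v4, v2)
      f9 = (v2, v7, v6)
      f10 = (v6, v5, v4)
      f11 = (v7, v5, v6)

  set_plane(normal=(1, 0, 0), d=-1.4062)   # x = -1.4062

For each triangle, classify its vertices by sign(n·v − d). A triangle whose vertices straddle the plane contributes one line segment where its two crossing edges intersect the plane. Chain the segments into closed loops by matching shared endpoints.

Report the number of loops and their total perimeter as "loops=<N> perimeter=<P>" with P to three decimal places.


Straddling triangles (8 of 12):
  (v4,v1,v0) [+--] → (-1.4062, -1.165, 1.15735)–(-1.4062, -1.165, -1.465)  len=2.6224
  (v2,v4,v0) [-+-] → (-1.4062, 0.92035, -1.465)–(-1.4062, -1.165, -1.465)  len=2.0854
  (v1,v7,v3) [-+-] → (-1.4062, -0.92035, 1.465)–(-1.4062, 1.165, 1.465)  len=2.0854
  (v5,v1,v4) [+-+] → (-1.4062, -1.165, 1.465)–(-1.4062, -1.165, 1.15735)  len=0.3077
  (v5,v7,v1) [++-] → (-1.4062, -0.92035, 1.465)–(-1.4062, -1.165, 1.465)  len=0.2447
  (v3,v7,v2) [-+-] → (-1.4062, 1.165, 1.465)–(-1.4062, 1.165, -1.15735)  len=2.6224
  (v6,v4,v2) [++-] → (-1.4062, 0.92035, -1.465)–(-1.4062, 1.165, -1.465)  len=0.2447
  (v2,v7,v6) [-++] → (-1.4062, 1.165, -1.15735)–(-1.4062, 1.165, -1.465)  len=0.3077

Chained into 1 loop(s):
  loop 1: 8 segments, perimeter = 10.5200
Total perimeter = 10.520

loops=1 perimeter=10.520


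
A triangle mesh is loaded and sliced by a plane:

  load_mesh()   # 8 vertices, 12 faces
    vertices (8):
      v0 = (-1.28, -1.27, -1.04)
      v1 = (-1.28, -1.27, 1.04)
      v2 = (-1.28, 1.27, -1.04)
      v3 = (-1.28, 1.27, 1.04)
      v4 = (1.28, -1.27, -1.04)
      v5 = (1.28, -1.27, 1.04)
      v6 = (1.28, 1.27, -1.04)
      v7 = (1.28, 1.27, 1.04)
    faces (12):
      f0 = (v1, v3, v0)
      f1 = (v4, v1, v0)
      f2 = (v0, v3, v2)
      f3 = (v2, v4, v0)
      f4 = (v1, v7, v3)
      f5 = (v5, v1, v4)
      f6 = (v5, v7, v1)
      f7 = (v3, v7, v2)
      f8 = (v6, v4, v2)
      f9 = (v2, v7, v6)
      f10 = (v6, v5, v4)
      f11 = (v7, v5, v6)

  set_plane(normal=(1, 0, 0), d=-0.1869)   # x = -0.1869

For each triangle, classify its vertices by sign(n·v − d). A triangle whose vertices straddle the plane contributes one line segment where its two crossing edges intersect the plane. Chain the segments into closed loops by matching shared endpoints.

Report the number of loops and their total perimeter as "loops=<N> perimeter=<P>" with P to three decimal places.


loops=1 perimeter=9.240

Straddling triangles (8 of 12):
  (v4,v1,v0) [+--] → (-0.1869, -1.27, 0.151856)–(-0.1869, -1.27, -1.04)  len=1.1919
  (v2,v4,v0) [-+-] → (-0.1869, 0.18544, -1.04)–(-0.1869, -1.27, -1.04)  len=1.4554
  (v1,v7,v3) [-+-] → (-0.1869, -0.18544, 1.04)–(-0.1869, 1.27, 1.04)  len=1.4554
  (v5,v1,v4) [+-+] → (-0.1869, -1.27, 1.04)–(-0.1869, -1.27, 0.151856)  len=0.8881
  (v5,v7,v1) [++-] → (-0.1869, -0.18544, 1.04)–(-0.1869, -1.27, 1.04)  len=1.0846
  (v3,v7,v2) [-+-] → (-0.1869, 1.27, 1.04)–(-0.1869, 1.27, -0.151856)  len=1.1919
  (v6,v4,v2) [++-] → (-0.1869, 0.18544, -1.04)–(-0.1869, 1.27, -1.04)  len=1.0846
  (v2,v7,v6) [-++] → (-0.1869, 1.27, -0.151856)–(-0.1869, 1.27, -1.04)  len=0.8881

Chained into 1 loop(s):
  loop 1: 8 segments, perimeter = 9.2400
Total perimeter = 9.240


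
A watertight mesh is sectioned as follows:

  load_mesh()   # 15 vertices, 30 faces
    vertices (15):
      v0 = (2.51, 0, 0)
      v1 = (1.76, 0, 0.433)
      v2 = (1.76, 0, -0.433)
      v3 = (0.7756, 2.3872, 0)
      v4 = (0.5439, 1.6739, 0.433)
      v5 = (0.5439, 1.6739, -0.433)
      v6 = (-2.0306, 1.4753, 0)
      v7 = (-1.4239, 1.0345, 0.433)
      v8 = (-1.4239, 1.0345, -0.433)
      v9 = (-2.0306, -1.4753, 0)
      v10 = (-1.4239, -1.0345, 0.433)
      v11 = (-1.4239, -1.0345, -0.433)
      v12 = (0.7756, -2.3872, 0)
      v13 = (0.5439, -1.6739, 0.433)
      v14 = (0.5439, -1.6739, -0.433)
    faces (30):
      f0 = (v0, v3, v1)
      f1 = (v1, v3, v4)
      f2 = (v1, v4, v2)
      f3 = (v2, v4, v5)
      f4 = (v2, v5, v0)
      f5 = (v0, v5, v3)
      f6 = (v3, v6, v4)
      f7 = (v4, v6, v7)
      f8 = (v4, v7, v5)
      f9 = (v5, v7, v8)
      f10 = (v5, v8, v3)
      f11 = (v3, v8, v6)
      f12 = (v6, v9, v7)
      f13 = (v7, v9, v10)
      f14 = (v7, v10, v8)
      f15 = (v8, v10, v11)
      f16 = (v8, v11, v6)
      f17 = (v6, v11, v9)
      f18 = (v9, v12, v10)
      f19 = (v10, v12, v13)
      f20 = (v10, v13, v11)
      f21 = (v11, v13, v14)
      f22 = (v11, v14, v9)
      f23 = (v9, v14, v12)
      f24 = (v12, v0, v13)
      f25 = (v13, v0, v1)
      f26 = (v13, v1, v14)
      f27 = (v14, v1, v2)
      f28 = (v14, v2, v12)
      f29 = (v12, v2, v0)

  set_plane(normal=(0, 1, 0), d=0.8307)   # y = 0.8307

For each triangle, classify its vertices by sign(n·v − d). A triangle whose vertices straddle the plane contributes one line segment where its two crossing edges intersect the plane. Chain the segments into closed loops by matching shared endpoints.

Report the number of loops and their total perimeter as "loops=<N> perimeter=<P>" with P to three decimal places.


Straddling triangles (12 of 30):
  (v0,v3,v1) [-+-] → (1.90646, 0.8307, 0)–(1.41745, 0.8307, 0.282324)  len=0.5647
  (v1,v3,v4) [-++] → (1.41745, 0.8307, 0.282324)–(1.15649, 0.8307, 0.433)  len=0.3013
  (v1,v4,v2) [-+-] → (1.15649, 0.8307, 0.433)–(1.15649, 0.8307, -0.00323347)  len=0.4362
  (v2,v4,v5) [-++] → (1.15649, 0.8307, -0.00323347)–(1.15649, 0.8307, -0.433)  len=0.4298
  (v2,v5,v0) [-+-] → (1.15649, 0.8307, -0.433)–(1.53429, 0.8307, -0.214883)  len=0.4362
  (v0,v5,v3) [-++] → (1.53429, 0.8307, -0.214883)–(1.90646, 0.8307, 0)  len=0.4298
  (v6,v9,v7) [+-+] → (-2.0306, 0.8307, 0)–(-1.47317, 0.8307, 0.39784)  len=0.6848
  (v7,v9,v10) [+--] → (-1.47317, 0.8307, 0.39784)–(-1.4239, 0.8307, 0.433)  len=0.0605
  (v7,v10,v8) [+-+] → (-1.4239, 0.8307, 0.433)–(-1.4239, 0.8307, -0.347698)  len=0.7807
  (v8,v10,v11) [+--] → (-1.4239, 0.8307, -0.347698)–(-1.4239, 0.8307, -0.433)  len=0.0853
  (v8,v11,v6) [+-+] → (-1.4239, 0.8307, -0.433)–(-1.87478, 0.8307, -0.111209)  len=0.5539
  (v6,v11,v9) [+--] → (-1.87478, 0.8307, -0.111209)–(-2.0306, 0.8307, 0)  len=0.1914

Chained into 2 loop(s):
  loop 1: 6 segments, perimeter = 2.5980
  loop 2: 6 segments, perimeter = 2.3567
Total perimeter = 4.955

loops=2 perimeter=4.955


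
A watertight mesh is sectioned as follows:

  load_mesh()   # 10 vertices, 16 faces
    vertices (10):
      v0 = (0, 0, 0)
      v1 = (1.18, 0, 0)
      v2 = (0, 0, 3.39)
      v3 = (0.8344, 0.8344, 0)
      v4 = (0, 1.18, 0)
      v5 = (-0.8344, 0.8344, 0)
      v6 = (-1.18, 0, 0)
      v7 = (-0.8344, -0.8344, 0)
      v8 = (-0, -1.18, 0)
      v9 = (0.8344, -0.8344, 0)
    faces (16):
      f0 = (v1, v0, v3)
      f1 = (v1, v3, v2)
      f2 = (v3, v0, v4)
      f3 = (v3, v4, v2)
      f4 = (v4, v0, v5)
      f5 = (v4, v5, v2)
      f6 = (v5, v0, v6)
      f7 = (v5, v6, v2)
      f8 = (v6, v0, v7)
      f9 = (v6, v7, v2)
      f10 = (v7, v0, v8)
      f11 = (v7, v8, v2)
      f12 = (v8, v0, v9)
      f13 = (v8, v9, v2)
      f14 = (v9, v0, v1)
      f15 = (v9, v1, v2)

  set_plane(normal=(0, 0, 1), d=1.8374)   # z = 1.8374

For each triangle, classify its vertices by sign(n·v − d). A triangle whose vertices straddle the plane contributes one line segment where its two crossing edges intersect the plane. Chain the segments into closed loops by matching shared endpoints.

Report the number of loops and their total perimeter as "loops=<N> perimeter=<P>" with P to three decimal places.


Straddling triangles (8 of 16):
  (v1,v3,v2) [--+] → (0.38215, 0.38215, 1.8374)–(0.540433, 0, 1.8374)  len=0.4136
  (v3,v4,v2) [--+] → (0, 0.540433, 1.8374)–(0.38215, 0.38215, 1.8374)  len=0.4136
  (v4,v5,v2) [--+] → (-0.38215, 0.38215, 1.8374)–(0, 0.540433, 1.8374)  len=0.4136
  (v5,v6,v2) [--+] → (-0.540433, 0, 1.8374)–(-0.38215, 0.38215, 1.8374)  len=0.4136
  (v6,v7,v2) [--+] → (-0.38215, -0.38215, 1.8374)–(-0.540433, 0, 1.8374)  len=0.4136
  (v7,v8,v2) [--+] → (0, -0.540433, 1.8374)–(-0.38215, -0.38215, 1.8374)  len=0.4136
  (v8,v9,v2) [--+] → (0.38215, -0.38215, 1.8374)–(0, -0.540433, 1.8374)  len=0.4136
  (v9,v1,v2) [--+] → (0.540433, 0, 1.8374)–(0.38215, -0.38215, 1.8374)  len=0.4136

Chained into 1 loop(s):
  loop 1: 8 segments, perimeter = 3.3091
Total perimeter = 3.309

loops=1 perimeter=3.309


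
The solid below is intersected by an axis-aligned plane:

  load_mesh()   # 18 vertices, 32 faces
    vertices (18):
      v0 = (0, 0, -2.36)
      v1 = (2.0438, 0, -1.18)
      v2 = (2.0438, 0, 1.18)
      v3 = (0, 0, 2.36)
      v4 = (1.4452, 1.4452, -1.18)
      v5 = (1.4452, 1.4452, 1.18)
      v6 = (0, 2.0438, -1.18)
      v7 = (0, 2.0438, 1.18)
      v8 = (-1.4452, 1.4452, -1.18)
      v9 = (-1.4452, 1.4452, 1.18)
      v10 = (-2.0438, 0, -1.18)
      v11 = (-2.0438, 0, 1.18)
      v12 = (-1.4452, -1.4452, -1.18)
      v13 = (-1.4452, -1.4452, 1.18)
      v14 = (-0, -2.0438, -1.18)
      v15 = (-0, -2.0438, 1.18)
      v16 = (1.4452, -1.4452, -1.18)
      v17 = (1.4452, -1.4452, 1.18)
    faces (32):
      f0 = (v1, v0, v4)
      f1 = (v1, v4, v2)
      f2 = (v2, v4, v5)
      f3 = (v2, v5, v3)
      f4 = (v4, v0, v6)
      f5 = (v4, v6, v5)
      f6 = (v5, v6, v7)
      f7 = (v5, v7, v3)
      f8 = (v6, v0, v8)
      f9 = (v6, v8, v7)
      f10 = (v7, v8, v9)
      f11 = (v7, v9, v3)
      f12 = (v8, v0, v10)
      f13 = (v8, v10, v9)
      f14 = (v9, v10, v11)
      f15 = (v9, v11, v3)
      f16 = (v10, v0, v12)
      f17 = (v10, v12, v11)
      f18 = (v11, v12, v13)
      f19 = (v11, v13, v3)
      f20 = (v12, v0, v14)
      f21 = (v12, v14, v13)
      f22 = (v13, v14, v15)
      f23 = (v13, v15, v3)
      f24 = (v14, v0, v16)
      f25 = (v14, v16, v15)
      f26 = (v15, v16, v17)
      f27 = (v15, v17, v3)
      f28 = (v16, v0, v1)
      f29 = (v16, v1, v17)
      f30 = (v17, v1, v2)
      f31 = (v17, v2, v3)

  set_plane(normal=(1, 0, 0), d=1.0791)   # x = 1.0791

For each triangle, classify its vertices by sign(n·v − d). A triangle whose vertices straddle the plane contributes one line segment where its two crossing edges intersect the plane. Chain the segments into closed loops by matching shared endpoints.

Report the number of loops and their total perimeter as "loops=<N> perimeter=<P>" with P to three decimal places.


Straddling triangles (12 of 32):
  (v1,v0,v4) [+-+] → (1.0791, 0, -1.73698)–(1.0791, 1.0791, -1.47892)  len=1.1095
  (v2,v5,v3) [++-] → (1.0791, 1.0791, 1.47892)–(1.0791, 0, 1.73698)  len=1.1095
  (v4,v0,v6) [+--] → (1.0791, 1.0791, -1.47892)–(1.0791, 1.59684, -1.18)  len=0.5978
  (v4,v6,v5) [+-+] → (1.0791, 1.59684, -1.18)–(1.0791, 1.59684, 0.582162)  len=1.7622
  (v5,v6,v7) [+--] → (1.0791, 1.59684, 0.582162)–(1.0791, 1.59684, 1.18)  len=0.5978
  (v5,v7,v3) [+--] → (1.0791, 1.59684, 1.18)–(1.0791, 1.0791, 1.47892)  len=0.5978
  (v14,v0,v16) [--+] → (1.0791, -1.0791, -1.47892)–(1.0791, -1.59684, -1.18)  len=0.5978
  (v14,v16,v15) [-+-] → (1.0791, -1.59684, -1.18)–(1.0791, -1.59684, -0.582162)  len=0.5978
  (v15,v16,v17) [-++] → (1.0791, -1.59684, -0.582162)–(1.0791, -1.59684, 1.18)  len=1.7622
  (v15,v17,v3) [-+-] → (1.0791, -1.59684, 1.18)–(1.0791, -1.0791, 1.47892)  len=0.5978
  (v16,v0,v1) [+-+] → (1.0791, -1.0791, -1.47892)–(1.0791, 0, -1.73698)  len=1.1095
  (v17,v2,v3) [++-] → (1.0791, 0, 1.73698)–(1.0791, -1.0791, 1.47892)  len=1.1095

Chained into 1 loop(s):
  loop 1: 12 segments, perimeter = 11.5494
Total perimeter = 11.549

loops=1 perimeter=11.549


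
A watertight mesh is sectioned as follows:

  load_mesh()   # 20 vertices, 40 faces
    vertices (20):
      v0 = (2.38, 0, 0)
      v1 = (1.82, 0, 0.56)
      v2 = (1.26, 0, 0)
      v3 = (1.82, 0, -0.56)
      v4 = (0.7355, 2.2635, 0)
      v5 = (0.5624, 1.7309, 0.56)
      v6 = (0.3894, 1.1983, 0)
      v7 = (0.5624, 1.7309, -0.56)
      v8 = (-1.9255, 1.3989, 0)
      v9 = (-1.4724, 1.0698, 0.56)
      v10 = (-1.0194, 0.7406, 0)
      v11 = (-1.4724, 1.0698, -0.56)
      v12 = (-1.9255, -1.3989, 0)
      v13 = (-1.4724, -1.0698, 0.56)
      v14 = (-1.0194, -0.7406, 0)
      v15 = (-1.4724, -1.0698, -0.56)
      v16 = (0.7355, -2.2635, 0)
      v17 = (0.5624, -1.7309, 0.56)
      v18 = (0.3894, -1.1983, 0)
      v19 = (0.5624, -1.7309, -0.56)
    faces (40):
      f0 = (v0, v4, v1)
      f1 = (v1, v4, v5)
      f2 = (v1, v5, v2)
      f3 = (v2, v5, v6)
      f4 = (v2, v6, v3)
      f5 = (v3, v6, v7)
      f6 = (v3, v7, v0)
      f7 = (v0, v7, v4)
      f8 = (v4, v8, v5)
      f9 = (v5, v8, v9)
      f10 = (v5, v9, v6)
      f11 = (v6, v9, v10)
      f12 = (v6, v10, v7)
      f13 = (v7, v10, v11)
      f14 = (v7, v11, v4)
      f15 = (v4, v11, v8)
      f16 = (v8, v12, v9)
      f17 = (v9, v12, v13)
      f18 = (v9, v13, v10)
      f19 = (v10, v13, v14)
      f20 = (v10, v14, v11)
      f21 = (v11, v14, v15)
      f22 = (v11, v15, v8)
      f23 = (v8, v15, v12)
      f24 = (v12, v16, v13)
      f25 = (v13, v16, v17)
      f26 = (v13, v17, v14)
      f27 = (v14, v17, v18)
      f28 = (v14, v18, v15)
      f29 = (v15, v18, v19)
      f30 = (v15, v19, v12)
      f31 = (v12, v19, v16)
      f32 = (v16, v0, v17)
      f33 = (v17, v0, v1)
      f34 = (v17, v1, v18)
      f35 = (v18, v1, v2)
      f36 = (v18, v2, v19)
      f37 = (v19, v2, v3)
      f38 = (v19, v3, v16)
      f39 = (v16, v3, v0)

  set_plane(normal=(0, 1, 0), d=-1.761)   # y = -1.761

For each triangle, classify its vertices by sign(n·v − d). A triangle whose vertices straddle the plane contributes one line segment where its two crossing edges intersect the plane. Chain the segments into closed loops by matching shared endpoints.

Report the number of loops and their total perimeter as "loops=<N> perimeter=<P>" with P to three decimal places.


loops=1 perimeter=4.456

Straddling triangles (6 of 40):
  (v12,v16,v13) [+-+] → (-0.811056, -1.761, 0)–(-0.193938, -1.761, 0.235738)  len=0.6606
  (v13,v16,v17) [+-+] → (-0.193938, -1.761, 0.235738)–(0.572183, -1.761, 0.528351)  len=0.8201
  (v12,v19,v16) [++-] → (0.572183, -1.761, -0.528351)–(-0.811056, -1.761, 0)  len=1.4807
  (v16,v0,v17) [-++] → (1.10058, -1.761, 0)–(0.572183, -1.761, 0.528351)  len=0.7472
  (v19,v3,v16) [++-] → (0.97626, -1.761, -0.124321)–(0.572183, -1.761, -0.528351)  len=0.5714
  (v16,v3,v0) [-++] → (0.97626, -1.761, -0.124321)–(1.10058, -1.761, 0)  len=0.1758

Chained into 1 loop(s):
  loop 1: 6 segments, perimeter = 4.4559
Total perimeter = 4.456


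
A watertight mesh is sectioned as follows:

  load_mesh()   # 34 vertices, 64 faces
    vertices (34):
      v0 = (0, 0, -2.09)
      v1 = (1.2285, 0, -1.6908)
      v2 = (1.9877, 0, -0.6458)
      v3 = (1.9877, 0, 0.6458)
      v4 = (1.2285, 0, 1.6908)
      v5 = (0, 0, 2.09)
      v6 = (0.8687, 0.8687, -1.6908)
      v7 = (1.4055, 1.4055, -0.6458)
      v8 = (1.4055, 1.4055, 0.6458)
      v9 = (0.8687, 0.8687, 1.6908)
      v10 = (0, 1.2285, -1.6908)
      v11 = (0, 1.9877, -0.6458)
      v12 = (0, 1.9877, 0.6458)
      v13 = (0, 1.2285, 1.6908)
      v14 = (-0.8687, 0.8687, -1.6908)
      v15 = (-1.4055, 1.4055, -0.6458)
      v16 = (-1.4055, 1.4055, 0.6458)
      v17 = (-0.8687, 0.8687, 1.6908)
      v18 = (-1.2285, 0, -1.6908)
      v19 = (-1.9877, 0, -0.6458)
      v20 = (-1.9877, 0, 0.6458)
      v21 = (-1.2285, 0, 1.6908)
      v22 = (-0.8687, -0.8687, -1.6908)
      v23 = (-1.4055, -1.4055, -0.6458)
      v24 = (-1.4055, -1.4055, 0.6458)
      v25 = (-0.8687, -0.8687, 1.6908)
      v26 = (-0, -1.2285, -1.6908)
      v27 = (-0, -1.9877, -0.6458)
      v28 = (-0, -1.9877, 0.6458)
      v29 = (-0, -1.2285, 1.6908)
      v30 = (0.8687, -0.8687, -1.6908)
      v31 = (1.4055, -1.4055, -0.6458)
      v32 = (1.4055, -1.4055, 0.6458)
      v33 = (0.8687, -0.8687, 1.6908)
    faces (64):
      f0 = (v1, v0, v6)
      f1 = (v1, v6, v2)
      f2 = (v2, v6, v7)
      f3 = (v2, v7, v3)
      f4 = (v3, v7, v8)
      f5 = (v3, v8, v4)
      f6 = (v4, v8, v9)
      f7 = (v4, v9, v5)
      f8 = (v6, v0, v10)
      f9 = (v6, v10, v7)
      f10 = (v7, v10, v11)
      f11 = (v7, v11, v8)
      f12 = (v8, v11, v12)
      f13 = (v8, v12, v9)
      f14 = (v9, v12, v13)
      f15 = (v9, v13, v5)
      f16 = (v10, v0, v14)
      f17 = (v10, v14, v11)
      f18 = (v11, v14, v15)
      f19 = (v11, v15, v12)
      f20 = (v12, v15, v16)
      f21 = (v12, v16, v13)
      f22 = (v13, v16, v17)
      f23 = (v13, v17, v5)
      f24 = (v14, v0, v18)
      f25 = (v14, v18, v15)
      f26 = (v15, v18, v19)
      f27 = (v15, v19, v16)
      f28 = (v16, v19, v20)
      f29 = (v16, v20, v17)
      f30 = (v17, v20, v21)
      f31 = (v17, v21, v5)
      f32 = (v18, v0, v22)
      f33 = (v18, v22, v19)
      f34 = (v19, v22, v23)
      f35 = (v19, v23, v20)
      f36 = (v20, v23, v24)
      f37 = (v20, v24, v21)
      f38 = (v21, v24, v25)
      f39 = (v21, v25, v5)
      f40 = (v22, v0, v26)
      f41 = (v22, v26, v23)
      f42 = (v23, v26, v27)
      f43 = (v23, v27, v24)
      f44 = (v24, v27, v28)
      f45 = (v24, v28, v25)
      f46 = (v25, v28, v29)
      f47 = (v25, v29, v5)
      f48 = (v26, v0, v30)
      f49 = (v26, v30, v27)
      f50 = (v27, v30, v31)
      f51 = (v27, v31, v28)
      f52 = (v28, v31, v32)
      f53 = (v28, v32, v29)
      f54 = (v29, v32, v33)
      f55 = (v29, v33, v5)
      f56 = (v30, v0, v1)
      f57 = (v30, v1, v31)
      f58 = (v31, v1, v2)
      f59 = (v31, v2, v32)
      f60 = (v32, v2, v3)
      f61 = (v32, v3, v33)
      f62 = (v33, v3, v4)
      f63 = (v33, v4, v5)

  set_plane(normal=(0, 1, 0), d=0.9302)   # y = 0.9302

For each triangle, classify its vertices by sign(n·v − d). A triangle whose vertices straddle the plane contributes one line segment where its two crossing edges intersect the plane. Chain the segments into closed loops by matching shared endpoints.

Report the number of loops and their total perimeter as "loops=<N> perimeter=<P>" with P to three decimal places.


Straddling triangles (20 of 64):
  (v2,v6,v7) [--+] → (0.9302, 0.9302, -1.57108)–(1.60238, 0.9302, -0.6458)  len=1.1437
  (v2,v7,v3) [-+-] → (1.60238, 0.9302, -0.6458)–(1.60238, 0.9302, -0.209018)  len=0.4368
  (v3,v7,v8) [-++] → (1.60238, 0.9302, -0.209018)–(1.60238, 0.9302, 0.6458)  len=0.8548
  (v3,v8,v4) [-+-] → (1.60238, 0.9302, 0.6458)–(1.34564, 0.9302, 0.999189)  len=0.4368
  (v4,v8,v9) [-+-] → (1.34564, 0.9302, 0.999189)–(0.9302, 0.9302, 1.57108)  len=0.7069
  (v6,v0,v10) [--+] → (0, 0.9302, -1.78773)–(0.720215, 0.9302, -1.6908)  len=0.7267
  (v6,v10,v7) [-++] → (0.720215, 0.9302, -1.6908)–(0.9302, 0.9302, -1.57108)  len=0.2417
  (v8,v12,v9) [++-] → (0.820956, 0.9302, 1.63337)–(0.9302, 0.9302, 1.57108)  len=0.1258
  (v9,v12,v13) [-++] → (0.820956, 0.9302, 1.63337)–(0.720215, 0.9302, 1.6908)  len=0.1160
  (v9,v13,v5) [-+-] → (0.720215, 0.9302, 1.6908)–(0, 0.9302, 1.78773)  len=0.7267
  (v10,v0,v14) [+--] → (0, 0.9302, -1.78773)–(-0.720215, 0.9302, -1.6908)  len=0.7267
  (v10,v14,v11) [+-+] → (-0.720215, 0.9302, -1.6908)–(-0.820956, 0.9302, -1.63337)  len=0.1160
  (v11,v14,v15) [+-+] → (-0.820956, 0.9302, -1.63337)–(-0.9302, 0.9302, -1.57108)  len=0.1258
  (v13,v16,v17) [++-] → (-0.9302, 0.9302, 1.57108)–(-0.720215, 0.9302, 1.6908)  len=0.2417
  (v13,v17,v5) [+--] → (-0.720215, 0.9302, 1.6908)–(0, 0.9302, 1.78773)  len=0.7267
  (v14,v18,v15) [--+] → (-1.34564, 0.9302, -0.999189)–(-0.9302, 0.9302, -1.57108)  len=0.7069
  (v15,v18,v19) [+--] → (-1.34564, 0.9302, -0.999189)–(-1.60238, 0.9302, -0.6458)  len=0.4368
  (v15,v19,v16) [+-+] → (-1.60238, 0.9302, -0.6458)–(-1.60238, 0.9302, 0.209018)  len=0.8548
  (v16,v19,v20) [+--] → (-1.60238, 0.9302, 0.209018)–(-1.60238, 0.9302, 0.6458)  len=0.4368
  (v16,v20,v17) [+--] → (-1.60238, 0.9302, 0.6458)–(-0.9302, 0.9302, 1.57108)  len=1.1437

Chained into 1 loop(s):
  loop 1: 20 segments, perimeter = 11.0316
Total perimeter = 11.032

loops=1 perimeter=11.032


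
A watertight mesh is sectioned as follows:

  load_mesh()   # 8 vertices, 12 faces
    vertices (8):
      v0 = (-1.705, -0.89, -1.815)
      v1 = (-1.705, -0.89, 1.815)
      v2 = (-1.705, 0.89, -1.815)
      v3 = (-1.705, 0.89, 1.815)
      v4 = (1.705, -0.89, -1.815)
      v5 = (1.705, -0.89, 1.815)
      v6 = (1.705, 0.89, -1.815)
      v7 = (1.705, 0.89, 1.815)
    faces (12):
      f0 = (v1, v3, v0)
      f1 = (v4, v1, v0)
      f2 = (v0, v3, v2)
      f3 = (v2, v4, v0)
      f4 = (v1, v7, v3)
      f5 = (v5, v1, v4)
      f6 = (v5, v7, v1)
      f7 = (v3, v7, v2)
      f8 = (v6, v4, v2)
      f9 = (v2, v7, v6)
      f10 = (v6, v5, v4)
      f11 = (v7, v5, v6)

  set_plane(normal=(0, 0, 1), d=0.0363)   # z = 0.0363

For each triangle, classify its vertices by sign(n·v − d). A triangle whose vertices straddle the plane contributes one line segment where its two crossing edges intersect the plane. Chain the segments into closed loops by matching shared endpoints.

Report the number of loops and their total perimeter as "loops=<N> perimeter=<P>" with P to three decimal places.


Straddling triangles (8 of 12):
  (v1,v3,v0) [++-] → (-1.705, 0.0178, 0.0363)–(-1.705, -0.89, 0.0363)  len=0.9078
  (v4,v1,v0) [-+-] → (-0.0341, -0.89, 0.0363)–(-1.705, -0.89, 0.0363)  len=1.6709
  (v0,v3,v2) [-+-] → (-1.705, 0.0178, 0.0363)–(-1.705, 0.89, 0.0363)  len=0.8722
  (v5,v1,v4) [++-] → (-0.0341, -0.89, 0.0363)–(1.705, -0.89, 0.0363)  len=1.7391
  (v3,v7,v2) [++-] → (0.0341, 0.89, 0.0363)–(-1.705, 0.89, 0.0363)  len=1.7391
  (v2,v7,v6) [-+-] → (0.0341, 0.89, 0.0363)–(1.705, 0.89, 0.0363)  len=1.6709
  (v6,v5,v4) [-+-] → (1.705, -0.0178, 0.0363)–(1.705, -0.89, 0.0363)  len=0.8722
  (v7,v5,v6) [++-] → (1.705, -0.0178, 0.0363)–(1.705, 0.89, 0.0363)  len=0.9078

Chained into 1 loop(s):
  loop 1: 8 segments, perimeter = 10.3800
Total perimeter = 10.380

loops=1 perimeter=10.380


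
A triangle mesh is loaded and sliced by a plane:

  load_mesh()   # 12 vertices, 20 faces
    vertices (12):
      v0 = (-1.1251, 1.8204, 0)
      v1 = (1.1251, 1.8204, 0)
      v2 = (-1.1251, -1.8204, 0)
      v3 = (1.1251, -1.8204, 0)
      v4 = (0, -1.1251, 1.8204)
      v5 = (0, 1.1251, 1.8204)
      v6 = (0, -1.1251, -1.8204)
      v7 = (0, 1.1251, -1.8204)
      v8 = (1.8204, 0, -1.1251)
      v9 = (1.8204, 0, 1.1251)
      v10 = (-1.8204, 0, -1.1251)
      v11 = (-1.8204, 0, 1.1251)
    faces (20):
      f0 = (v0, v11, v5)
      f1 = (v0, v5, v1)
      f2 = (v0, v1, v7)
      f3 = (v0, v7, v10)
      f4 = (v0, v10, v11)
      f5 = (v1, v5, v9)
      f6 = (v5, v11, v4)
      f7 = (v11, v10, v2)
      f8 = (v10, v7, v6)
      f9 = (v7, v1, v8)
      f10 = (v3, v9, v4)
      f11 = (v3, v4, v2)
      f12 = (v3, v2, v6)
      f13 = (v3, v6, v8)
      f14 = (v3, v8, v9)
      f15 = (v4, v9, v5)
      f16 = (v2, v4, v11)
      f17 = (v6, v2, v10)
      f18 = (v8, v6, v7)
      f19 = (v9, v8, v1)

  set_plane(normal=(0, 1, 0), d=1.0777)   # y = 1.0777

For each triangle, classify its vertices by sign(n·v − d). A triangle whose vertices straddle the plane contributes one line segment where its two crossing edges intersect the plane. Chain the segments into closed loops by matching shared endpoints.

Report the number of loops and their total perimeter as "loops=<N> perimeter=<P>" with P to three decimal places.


Straddling triangles (10 of 20):
  (v0,v11,v5) [+-+] → (-1.40877, 1.0777, 0.459026)–(-0.0766927, 1.0777, 1.79111)  len=1.8838
  (v0,v7,v10) [++-] → (-0.0766927, 1.0777, -1.79111)–(-1.40877, 1.0777, -0.459026)  len=1.8838
  (v0,v10,v11) [+--] → (-1.40877, 1.0777, -0.459026)–(-1.40877, 1.0777, 0.459026)  len=0.9181
  (v1,v5,v9) [++-] → (0.0766927, 1.0777, 1.79111)–(1.40877, 1.0777, 0.459026)  len=1.8838
  (v5,v11,v4) [+--] → (-0.0766927, 1.0777, 1.79111)–(0, 1.0777, 1.8204)  len=0.0821
  (v10,v7,v6) [-+-] → (-0.0766927, 1.0777, -1.79111)–(0, 1.0777, -1.8204)  len=0.0821
  (v7,v1,v8) [++-] → (1.40877, 1.0777, -0.459026)–(0.0766927, 1.0777, -1.79111)  len=1.8838
  (v4,v9,v5) [--+] → (0.0766927, 1.0777, 1.79111)–(0, 1.0777, 1.8204)  len=0.0821
  (v8,v6,v7) [--+] → (0, 1.0777, -1.8204)–(0.0766927, 1.0777, -1.79111)  len=0.0821
  (v9,v8,v1) [--+] → (1.40877, 1.0777, -0.459026)–(1.40877, 1.0777, 0.459026)  len=0.9181

Chained into 1 loop(s):
  loop 1: 10 segments, perimeter = 9.6999
Total perimeter = 9.700

loops=1 perimeter=9.700


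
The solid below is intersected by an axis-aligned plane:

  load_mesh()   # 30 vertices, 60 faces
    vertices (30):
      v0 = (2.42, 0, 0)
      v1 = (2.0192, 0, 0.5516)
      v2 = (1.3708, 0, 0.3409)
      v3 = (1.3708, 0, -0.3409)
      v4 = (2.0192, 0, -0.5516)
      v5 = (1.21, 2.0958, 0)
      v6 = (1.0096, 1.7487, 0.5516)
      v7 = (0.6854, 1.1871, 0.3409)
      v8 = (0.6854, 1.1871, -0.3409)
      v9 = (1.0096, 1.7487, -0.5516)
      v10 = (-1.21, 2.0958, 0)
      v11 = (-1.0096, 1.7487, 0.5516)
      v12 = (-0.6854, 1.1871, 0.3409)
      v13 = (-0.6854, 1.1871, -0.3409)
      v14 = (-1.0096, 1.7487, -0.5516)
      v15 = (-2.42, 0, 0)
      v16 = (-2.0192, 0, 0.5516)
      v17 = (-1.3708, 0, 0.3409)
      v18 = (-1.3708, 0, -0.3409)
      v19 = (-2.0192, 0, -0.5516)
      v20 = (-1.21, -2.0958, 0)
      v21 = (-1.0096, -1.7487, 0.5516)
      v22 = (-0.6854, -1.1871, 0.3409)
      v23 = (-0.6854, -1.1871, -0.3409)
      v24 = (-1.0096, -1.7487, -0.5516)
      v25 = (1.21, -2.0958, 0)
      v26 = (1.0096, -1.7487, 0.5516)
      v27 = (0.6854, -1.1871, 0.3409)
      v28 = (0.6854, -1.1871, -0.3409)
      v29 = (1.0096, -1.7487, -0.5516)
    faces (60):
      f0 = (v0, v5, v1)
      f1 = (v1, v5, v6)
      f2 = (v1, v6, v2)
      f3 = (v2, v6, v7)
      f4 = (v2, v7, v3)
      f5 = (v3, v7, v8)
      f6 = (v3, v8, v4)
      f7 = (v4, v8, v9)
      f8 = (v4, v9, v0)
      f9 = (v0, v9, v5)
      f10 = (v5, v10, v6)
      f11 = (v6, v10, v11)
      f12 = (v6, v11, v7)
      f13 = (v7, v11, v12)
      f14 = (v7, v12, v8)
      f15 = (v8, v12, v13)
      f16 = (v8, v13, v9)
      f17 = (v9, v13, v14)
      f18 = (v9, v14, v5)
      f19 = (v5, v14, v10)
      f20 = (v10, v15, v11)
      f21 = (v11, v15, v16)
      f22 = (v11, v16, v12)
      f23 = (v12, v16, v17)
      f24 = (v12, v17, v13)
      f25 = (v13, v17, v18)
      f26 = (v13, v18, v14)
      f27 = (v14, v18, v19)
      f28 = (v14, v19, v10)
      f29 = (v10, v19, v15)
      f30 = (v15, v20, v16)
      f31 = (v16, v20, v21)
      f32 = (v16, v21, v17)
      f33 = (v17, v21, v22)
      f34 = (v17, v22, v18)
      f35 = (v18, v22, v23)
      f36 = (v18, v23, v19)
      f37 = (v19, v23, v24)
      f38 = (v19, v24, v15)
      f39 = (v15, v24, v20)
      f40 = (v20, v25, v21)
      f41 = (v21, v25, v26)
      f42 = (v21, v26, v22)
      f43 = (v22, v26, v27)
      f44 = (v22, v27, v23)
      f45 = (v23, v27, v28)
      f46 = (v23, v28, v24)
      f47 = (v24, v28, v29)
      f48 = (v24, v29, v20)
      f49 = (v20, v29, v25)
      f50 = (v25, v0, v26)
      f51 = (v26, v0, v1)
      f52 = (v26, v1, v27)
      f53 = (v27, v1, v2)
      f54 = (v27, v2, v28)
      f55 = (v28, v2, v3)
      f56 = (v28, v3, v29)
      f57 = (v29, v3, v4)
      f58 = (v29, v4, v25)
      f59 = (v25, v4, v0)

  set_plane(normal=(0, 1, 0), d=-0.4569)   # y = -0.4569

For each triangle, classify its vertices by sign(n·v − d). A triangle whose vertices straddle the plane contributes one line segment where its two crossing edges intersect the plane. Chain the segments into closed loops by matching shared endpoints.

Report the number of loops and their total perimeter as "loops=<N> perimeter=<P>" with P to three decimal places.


Straddling triangles (20 of 60):
  (v15,v20,v16) [+-+] → (-2.15621, -0.4569, 0)–(-1.84279, -0.4569, 0.431347)  len=0.5332
  (v16,v20,v21) [+--] → (-1.84279, -0.4569, 0.431347)–(-1.75541, -0.4569, 0.5516)  len=0.1486
  (v16,v21,v17) [+-+] → (-1.75541, -0.4569, 0.5516)–(-1.27643, -0.4569, 0.395952)  len=0.5036
  (v17,v21,v22) [+--] → (-1.27643, -0.4569, 0.395952)–(-1.107, -0.4569, 0.3409)  len=0.1781
  (v17,v22,v18) [+-+] → (-1.107, -0.4569, 0.3409)–(-1.107, -0.4569, -0.0784837)  len=0.4194
  (v18,v22,v23) [+--] → (-1.107, -0.4569, -0.0784837)–(-1.107, -0.4569, -0.3409)  len=0.2624
  (v18,v23,v19) [+-+] → (-1.107, -0.4569, -0.3409)–(-1.50584, -0.4569, -0.470504)  len=0.4194
  (v19,v23,v24) [+--] → (-1.50584, -0.4569, -0.470504)–(-1.75541, -0.4569, -0.5516)  len=0.2624
  (v19,v24,v15) [+-+] → (-1.75541, -0.4569, -0.5516)–(-2.05149, -0.4569, -0.144122)  len=0.5037
  (v15,v24,v20) [+--] → (-2.05149, -0.4569, -0.144122)–(-2.15621, -0.4569, 0)  len=0.1781
  (v25,v0,v26) [-+-] → (2.15621, -0.4569, 0)–(2.05149, -0.4569, 0.144122)  len=0.1781
  (v26,v0,v1) [-++] → (2.05149, -0.4569, 0.144122)–(1.75541, -0.4569, 0.5516)  len=0.5037
  (v26,v1,v27) [-+-] → (1.75541, -0.4569, 0.5516)–(1.50584, -0.4569, 0.470504)  len=0.2624
  (v27,v1,v2) [-++] → (1.50584, -0.4569, 0.470504)–(1.107, -0.4569, 0.3409)  len=0.4194
  (v27,v2,v28) [-+-] → (1.107, -0.4569, 0.3409)–(1.107, -0.4569, 0.0784837)  len=0.2624
  (v28,v2,v3) [-++] → (1.107, -0.4569, 0.0784837)–(1.107, -0.4569, -0.3409)  len=0.4194
  (v28,v3,v29) [-+-] → (1.107, -0.4569, -0.3409)–(1.27643, -0.4569, -0.395952)  len=0.1781
  (v29,v3,v4) [-++] → (1.27643, -0.4569, -0.395952)–(1.75541, -0.4569, -0.5516)  len=0.5036
  (v29,v4,v25) [-+-] → (1.75541, -0.4569, -0.5516)–(1.84279, -0.4569, -0.431347)  len=0.1486
  (v25,v4,v0) [-++] → (1.84279, -0.4569, -0.431347)–(2.15621, -0.4569, 0)  len=0.5332

Chained into 2 loop(s):
  loop 1: 10 segments, perimeter = 3.4091
  loop 2: 10 segments, perimeter = 3.4091
Total perimeter = 6.818

loops=2 perimeter=6.818
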